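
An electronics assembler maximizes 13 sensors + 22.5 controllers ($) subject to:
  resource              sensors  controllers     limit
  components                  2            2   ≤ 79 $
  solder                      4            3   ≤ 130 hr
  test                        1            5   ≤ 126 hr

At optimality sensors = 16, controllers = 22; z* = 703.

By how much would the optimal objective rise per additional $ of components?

Check each constraint at x*: components 76/79 (slack 3); solder 130/130 (tight); test 126/126 (tight).
By complementary slackness, y = 0 for the non-binding constraint.
Dual feasibility on the basic columns requires 4·y_solder + 1·y_test = 13, 3·y_solder + 5·y_test = 22.5.
This yields shadow prices y_solder = 2.5, y_test = 3.
Shadow price of components = 0.

0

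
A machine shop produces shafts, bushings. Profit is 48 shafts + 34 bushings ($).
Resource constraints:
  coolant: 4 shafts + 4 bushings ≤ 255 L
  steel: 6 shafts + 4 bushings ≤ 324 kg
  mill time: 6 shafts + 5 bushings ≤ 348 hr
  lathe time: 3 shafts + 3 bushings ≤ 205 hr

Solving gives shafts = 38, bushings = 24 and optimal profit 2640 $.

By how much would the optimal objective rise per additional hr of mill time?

2

At the optimum: coolant uses 248 of 255 (slack = 7); steel uses 324 of 324 (binding); mill time uses 348 of 348 (binding); lathe time uses 186 of 205 (slack = 19).
Slack constraints have shadow price 0 (complementary slackness).
The binding rows give the dual system: 6·y_steel + 6·y_mill time = 48 and 4·y_steel + 5·y_mill time = 34.
→ y_steel = 6 and y_mill time = 2.
Shadow price of mill time = 2.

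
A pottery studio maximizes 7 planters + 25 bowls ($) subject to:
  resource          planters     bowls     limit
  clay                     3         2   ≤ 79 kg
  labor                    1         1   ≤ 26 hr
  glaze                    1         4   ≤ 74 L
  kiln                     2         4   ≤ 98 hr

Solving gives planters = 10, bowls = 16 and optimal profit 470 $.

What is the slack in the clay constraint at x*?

clay used = 3·10 + 2·16 = 62; slack = 79 − 62 = 17.

17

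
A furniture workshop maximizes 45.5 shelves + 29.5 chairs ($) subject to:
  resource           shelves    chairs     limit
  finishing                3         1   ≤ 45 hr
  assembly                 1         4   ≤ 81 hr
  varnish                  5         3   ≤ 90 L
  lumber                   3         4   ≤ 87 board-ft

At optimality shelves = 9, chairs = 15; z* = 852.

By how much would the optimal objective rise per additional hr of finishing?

At the optimum: finishing uses 42 of 45 (slack = 3); assembly uses 69 of 81 (slack = 12); varnish uses 90 of 90 (binding); lumber uses 87 of 87 (binding).
Slack constraints have shadow price 0 (complementary slackness).
The binding rows give the dual system: 5·y_varnish + 3·y_lumber = 45.5 and 3·y_varnish + 4·y_lumber = 29.5.
→ y_varnish = 8.5 and y_lumber = 1.
Shadow price of finishing = 0.

0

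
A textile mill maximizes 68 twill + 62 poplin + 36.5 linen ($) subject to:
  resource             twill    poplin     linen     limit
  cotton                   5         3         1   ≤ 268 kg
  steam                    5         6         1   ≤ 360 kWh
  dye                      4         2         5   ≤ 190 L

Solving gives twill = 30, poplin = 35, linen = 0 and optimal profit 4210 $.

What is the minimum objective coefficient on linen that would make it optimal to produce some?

Check each constraint at x*: cotton 255/268 (slack 13); steam 360/360 (tight); dye 190/190 (tight).
By complementary slackness, y = 0 for the non-binding constraint.
From A_Bᵀ y = c: 5·y_steam + 4·y_dye = 68; 6·y_steam + 2·y_dye = 62.
Solving: y_steam = 8, y_dye = 7.
linen enters the basis when its profit ≥ yᵀa₃ = 8·1 + 7·5 = 43.

43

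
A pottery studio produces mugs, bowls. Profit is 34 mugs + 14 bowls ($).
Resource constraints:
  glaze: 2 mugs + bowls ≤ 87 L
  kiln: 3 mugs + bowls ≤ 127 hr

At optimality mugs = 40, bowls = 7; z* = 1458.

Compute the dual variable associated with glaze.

8

Both glaze and kiln are binding at x*.
Dual feasibility on the basic columns requires 2·y_glaze + 3·y_kiln = 34, 1·y_glaze + 1·y_kiln = 14.
→ y_glaze = 8 and y_kiln = 6.
Shadow price of glaze = 8.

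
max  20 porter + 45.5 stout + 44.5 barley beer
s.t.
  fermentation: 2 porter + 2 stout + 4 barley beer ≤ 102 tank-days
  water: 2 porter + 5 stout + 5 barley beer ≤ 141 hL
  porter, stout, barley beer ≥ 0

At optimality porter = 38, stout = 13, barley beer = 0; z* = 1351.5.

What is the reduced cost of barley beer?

Both fermentation and water are binding at x*.
From A_Bᵀ y = c: 2·y_fermentation + 2·y_water = 20; 2·y_fermentation + 5·y_water = 45.5.
This yields shadow prices y_fermentation = 1.5, y_water = 8.5.
Reduced cost of barley beer: c₃ − yᵀa₃ = 44.5 − (1.5·4 + 8.5·5) = 44.5 − 48.5 = -4.

-4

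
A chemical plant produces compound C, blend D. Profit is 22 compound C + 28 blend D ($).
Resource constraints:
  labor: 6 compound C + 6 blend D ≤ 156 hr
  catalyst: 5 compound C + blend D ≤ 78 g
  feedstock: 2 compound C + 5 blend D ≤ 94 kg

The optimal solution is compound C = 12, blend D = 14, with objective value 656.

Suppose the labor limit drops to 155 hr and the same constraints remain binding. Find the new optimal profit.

At the optimum: labor uses 156 of 156 (binding); catalyst uses 74 of 78 (slack = 4); feedstock uses 94 of 94 (binding).
Since catalyst is not tight, its dual is 0.
From A_Bᵀ y = c: 6·y_labor + 2·y_feedstock = 22; 6·y_labor + 5·y_feedstock = 28.
Solving: y_labor = 3, y_feedstock = 2.
Δz = y_labor·Δb = 3 × (-1) = -3, so new z* = 656 − 3 = 653.

653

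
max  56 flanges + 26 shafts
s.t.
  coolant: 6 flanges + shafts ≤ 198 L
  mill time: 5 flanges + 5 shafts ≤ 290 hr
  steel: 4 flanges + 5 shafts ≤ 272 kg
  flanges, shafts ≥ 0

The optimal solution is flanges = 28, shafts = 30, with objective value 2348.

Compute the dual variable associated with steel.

Check each constraint at x*: coolant 198/198 (tight); mill time 290/290 (tight); steel 262/272 (slack 10).
Slack constraints have shadow price 0 (complementary slackness).
The binding rows give the dual system: 6·y_coolant + 5·y_mill time = 56 and 1·y_coolant + 5·y_mill time = 26.
This yields shadow prices y_coolant = 6, y_mill time = 4.
Shadow price of steel = 0.

0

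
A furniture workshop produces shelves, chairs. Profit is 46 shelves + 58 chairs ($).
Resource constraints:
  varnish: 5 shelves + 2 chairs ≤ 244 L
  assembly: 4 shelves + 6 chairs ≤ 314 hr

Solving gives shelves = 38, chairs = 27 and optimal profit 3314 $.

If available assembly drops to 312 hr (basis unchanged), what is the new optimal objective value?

3296

At the optimum: varnish uses 244 of 244 (binding); assembly uses 314 of 314 (binding).
The binding rows give the dual system: 5·y_varnish + 4·y_assembly = 46 and 2·y_varnish + 6·y_assembly = 58.
This yields shadow prices y_varnish = 2, y_assembly = 9.
Δz = y_assembly·Δb = 9 × (-2) = -18, so new z* = 3314 − 18 = 3296.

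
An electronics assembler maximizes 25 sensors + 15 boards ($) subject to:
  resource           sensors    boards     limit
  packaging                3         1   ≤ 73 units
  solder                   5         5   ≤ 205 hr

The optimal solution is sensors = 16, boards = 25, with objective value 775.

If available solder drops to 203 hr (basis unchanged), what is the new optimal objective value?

At the optimum: packaging uses 73 of 73 (binding); solder uses 205 of 205 (binding).
From A_Bᵀ y = c: 3·y_packaging + 5·y_solder = 25; 1·y_packaging + 5·y_solder = 15.
Solving: y_packaging = 5, y_solder = 2.
Δz = y_solder·Δb = 2 × (-2) = -4, so new z* = 775 − 4 = 771.

771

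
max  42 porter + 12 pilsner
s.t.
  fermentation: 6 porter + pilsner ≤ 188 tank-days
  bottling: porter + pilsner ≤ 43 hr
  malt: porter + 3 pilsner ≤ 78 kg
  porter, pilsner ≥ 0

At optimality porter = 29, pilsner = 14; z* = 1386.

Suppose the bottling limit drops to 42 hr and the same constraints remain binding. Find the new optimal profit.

1380

Check each constraint at x*: fermentation 188/188 (tight); bottling 43/43 (tight); malt 71/78 (slack 7).
Since malt is not tight, its dual is 0.
The binding rows give the dual system: 6·y_fermentation + 1·y_bottling = 42 and 1·y_fermentation + 1·y_bottling = 12.
Solving: y_fermentation = 6, y_bottling = 6.
Δz = y_bottling·Δb = 6 × (-1) = -6, so new z* = 1386 − 6 = 1380.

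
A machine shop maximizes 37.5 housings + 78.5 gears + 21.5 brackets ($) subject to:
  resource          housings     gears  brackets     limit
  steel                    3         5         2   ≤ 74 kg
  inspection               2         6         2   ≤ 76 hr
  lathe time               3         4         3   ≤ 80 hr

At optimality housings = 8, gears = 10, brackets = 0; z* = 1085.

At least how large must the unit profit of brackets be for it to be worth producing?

29

Check each constraint at x*: steel 74/74 (tight); inspection 76/76 (tight); lathe time 64/80 (slack 16).
Slack constraints have shadow price 0 (complementary slackness).
From A_Bᵀ y = c: 3·y_steel + 2·y_inspection = 37.5; 5·y_steel + 6·y_inspection = 78.5.
This yields shadow prices y_steel = 8.5, y_inspection = 6.
brackets enters the basis when its profit ≥ yᵀa₃ = 8.5·2 + 6·2 = 29.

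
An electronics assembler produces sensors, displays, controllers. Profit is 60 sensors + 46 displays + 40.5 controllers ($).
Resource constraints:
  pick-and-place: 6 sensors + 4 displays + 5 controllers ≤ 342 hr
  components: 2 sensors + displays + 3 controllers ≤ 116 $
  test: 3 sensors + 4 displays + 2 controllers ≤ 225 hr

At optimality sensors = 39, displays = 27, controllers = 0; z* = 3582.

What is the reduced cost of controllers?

Check each constraint at x*: pick-and-place 342/342 (tight); components 105/116 (slack 11); test 225/225 (tight).
By complementary slackness, y = 0 for the non-binding constraint.
Dual feasibility on the basic columns requires 6·y_pick-and-place + 3·y_test = 60, 4·y_pick-and-place + 4·y_test = 46.
→ y_pick-and-place = 8.5 and y_test = 3.
Reduced cost of controllers: c₃ − yᵀa₃ = 40.5 − (8.5·5 + 3·2) = 40.5 − 48.5 = -8.

-8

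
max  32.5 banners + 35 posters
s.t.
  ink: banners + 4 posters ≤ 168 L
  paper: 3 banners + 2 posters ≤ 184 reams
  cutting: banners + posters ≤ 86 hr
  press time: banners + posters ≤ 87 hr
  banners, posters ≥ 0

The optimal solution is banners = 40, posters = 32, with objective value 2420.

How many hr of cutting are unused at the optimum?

cutting used = 1·40 + 1·32 = 72; slack = 86 − 72 = 14.

14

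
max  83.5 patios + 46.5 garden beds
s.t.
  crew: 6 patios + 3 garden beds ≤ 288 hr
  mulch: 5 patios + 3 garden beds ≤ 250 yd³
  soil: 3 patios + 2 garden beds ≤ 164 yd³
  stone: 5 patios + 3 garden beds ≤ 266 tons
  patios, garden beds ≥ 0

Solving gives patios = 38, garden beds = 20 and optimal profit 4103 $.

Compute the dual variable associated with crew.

6

Check each constraint at x*: crew 288/288 (tight); mulch 250/250 (tight); soil 154/164 (slack 10); stone 250/266 (slack 16).
Since soil, stone are not tight, their duals are 0.
Dual feasibility on the basic columns requires 6·y_crew + 5·y_mulch = 83.5, 3·y_crew + 3·y_mulch = 46.5.
→ y_crew = 6 and y_mulch = 9.5.
Shadow price of crew = 6.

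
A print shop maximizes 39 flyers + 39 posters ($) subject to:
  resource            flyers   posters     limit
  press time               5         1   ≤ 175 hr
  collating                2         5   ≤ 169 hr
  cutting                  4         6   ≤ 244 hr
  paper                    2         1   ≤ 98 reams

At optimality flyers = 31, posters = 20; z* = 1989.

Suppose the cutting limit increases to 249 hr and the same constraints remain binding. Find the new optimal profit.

Check each constraint at x*: press time 175/175 (tight); collating 162/169 (slack 7); cutting 244/244 (tight); paper 82/98 (slack 16).
Since collating, paper are not tight, their duals are 0.
The binding rows give the dual system: 5·y_press time + 4·y_cutting = 39 and 1·y_press time + 6·y_cutting = 39.
Solving: y_press time = 3, y_cutting = 6.
Δz = y_cutting·Δb = 6 × (5) = 30, so new z* = 1989 + 30 = 2019.

2019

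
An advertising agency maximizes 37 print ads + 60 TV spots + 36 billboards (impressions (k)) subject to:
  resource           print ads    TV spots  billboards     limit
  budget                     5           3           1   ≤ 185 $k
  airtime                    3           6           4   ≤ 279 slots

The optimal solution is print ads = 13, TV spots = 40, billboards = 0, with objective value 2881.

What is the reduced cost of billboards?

-2

Check each constraint at x*: budget 185/185 (tight); airtime 279/279 (tight).
Dual feasibility on the basic columns requires 5·y_budget + 3·y_airtime = 37, 3·y_budget + 6·y_airtime = 60.
Solving: y_budget = 2, y_airtime = 9.
Reduced cost of billboards: c₃ − yᵀa₃ = 36 − (2·1 + 9·4) = 36 − 38 = -2.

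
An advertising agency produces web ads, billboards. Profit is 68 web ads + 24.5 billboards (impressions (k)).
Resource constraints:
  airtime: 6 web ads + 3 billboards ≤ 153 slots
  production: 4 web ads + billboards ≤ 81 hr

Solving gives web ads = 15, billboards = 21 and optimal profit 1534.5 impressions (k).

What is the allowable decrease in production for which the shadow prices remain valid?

Binding constraints: airtime, production. The basis is B = [[6,3],[4,1]] with det -6.
Per unit decrease in production, x* moves by d = (-0.5, 1).
The basis stays optimal until web ads reaches 0; allowable decrease = 30 hr.

30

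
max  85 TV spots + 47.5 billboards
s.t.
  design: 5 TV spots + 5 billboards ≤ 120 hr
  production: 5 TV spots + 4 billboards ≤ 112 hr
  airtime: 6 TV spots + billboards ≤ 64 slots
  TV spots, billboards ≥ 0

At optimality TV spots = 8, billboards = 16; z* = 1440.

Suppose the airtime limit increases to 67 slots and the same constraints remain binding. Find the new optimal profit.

1462.5

At the optimum: design uses 120 of 120 (binding); production uses 104 of 112 (slack = 8); airtime uses 64 of 64 (binding).
Since production is not tight, its dual is 0.
The binding rows give the dual system: 5·y_design + 6·y_airtime = 85 and 5·y_design + 1·y_airtime = 47.5.
→ y_design = 8 and y_airtime = 7.5.
Δz = y_airtime·Δb = 7.5 × (3) = 22.5, so new z* = 1440 + 22.5 = 1462.5.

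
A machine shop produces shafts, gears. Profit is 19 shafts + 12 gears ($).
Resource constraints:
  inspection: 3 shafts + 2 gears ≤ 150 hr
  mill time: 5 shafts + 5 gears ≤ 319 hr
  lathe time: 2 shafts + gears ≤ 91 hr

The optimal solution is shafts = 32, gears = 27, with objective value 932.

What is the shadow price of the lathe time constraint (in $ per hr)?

2

At the optimum: inspection uses 150 of 150 (binding); mill time uses 295 of 319 (slack = 24); lathe time uses 91 of 91 (binding).
Since mill time is not tight, its dual is 0.
From A_Bᵀ y = c: 3·y_inspection + 2·y_lathe time = 19; 2·y_inspection + 1·y_lathe time = 12.
Solving: y_inspection = 5, y_lathe time = 2.
Shadow price of lathe time = 2.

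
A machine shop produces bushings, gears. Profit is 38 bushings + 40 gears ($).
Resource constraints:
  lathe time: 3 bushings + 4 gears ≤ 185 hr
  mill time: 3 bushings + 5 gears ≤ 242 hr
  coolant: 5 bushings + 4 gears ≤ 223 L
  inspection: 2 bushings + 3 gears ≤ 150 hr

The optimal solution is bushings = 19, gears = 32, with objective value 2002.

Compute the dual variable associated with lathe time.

Binding: lathe time and coolant. Non-binding: mill time (25 unused), inspection (16 unused).
Slack constraints have shadow price 0 (complementary slackness).
Dual feasibility on the basic columns requires 3·y_lathe time + 5·y_coolant = 38, 4·y_lathe time + 4·y_coolant = 40.
Solving: y_lathe time = 6, y_coolant = 4.
Shadow price of lathe time = 6.

6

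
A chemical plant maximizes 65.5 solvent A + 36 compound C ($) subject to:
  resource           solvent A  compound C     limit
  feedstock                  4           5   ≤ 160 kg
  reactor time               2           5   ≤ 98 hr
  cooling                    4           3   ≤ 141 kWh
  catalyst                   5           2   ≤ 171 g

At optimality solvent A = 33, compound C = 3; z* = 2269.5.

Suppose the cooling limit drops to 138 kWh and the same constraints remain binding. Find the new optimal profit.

2248.5

At the optimum: feedstock uses 147 of 160 (slack = 13); reactor time uses 81 of 98 (slack = 17); cooling uses 141 of 141 (binding); catalyst uses 171 of 171 (binding).
Slack constraints have shadow price 0 (complementary slackness).
From A_Bᵀ y = c: 4·y_cooling + 5·y_catalyst = 65.5; 3·y_cooling + 2·y_catalyst = 36.
→ y_cooling = 7 and y_catalyst = 7.5.
Δz = y_cooling·Δb = 7 × (-3) = -21, so new z* = 2269.5 − 21 = 2248.5.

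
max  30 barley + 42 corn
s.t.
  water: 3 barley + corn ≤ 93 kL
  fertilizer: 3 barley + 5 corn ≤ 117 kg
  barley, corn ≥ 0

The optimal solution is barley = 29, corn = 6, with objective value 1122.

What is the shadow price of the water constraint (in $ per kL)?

2

At the optimum: water uses 93 of 93 (binding); fertilizer uses 117 of 117 (binding).
Dual feasibility on the basic columns requires 3·y_water + 3·y_fertilizer = 30, 1·y_water + 5·y_fertilizer = 42.
Solving: y_water = 2, y_fertilizer = 8.
Shadow price of water = 2.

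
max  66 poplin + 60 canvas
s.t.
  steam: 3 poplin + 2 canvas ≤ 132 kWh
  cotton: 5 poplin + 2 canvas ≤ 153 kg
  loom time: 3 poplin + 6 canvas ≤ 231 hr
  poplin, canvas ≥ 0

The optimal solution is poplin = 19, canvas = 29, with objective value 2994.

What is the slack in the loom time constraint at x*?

loom time used = 3·19 + 6·29 = 231; slack = 231 − 231 = 0.

0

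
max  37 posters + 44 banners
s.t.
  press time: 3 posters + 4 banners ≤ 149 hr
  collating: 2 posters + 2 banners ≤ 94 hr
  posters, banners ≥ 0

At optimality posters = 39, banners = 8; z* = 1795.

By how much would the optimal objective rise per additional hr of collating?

8

Check each constraint at x*: press time 149/149 (tight); collating 94/94 (tight).
The binding rows give the dual system: 3·y_press time + 2·y_collating = 37 and 4·y_press time + 2·y_collating = 44.
→ y_press time = 7 and y_collating = 8.
Shadow price of collating = 8.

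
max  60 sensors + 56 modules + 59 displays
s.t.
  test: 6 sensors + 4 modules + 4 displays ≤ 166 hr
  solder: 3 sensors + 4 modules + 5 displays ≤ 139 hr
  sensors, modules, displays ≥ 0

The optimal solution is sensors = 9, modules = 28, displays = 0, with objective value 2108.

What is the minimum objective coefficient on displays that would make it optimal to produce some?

64

Both test and solder are binding at x*.
From A_Bᵀ y = c: 6·y_test + 3·y_solder = 60; 4·y_test + 4·y_solder = 56.
Solving: y_test = 6, y_solder = 8.
displays enters the basis when its profit ≥ yᵀa₃ = 6·4 + 8·5 = 64.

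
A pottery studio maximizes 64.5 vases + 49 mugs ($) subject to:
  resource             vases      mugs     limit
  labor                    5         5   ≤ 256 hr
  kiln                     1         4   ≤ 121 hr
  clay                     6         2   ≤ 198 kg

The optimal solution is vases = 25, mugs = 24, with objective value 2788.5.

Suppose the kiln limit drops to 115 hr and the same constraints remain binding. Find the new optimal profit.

2743.5

Binding: kiln and clay. Non-binding: labor (11 unused).
Since labor is not tight, its dual is 0.
From A_Bᵀ y = c: 1·y_kiln + 6·y_clay = 64.5; 4·y_kiln + 2·y_clay = 49.
This yields shadow prices y_kiln = 7.5, y_clay = 9.5.
Δz = y_kiln·Δb = 7.5 × (-6) = -45, so new z* = 2788.5 − 45 = 2743.5.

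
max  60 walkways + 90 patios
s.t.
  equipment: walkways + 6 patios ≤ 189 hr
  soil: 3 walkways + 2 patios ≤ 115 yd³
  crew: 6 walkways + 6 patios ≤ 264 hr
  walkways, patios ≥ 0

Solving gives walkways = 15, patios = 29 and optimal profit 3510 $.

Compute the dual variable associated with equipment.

Binding: equipment and crew. Non-binding: soil (12 unused).
Slack constraints have shadow price 0 (complementary slackness).
The binding rows give the dual system: 1·y_equipment + 6·y_crew = 60 and 6·y_equipment + 6·y_crew = 90.
Solving: y_equipment = 6, y_crew = 9.
Shadow price of equipment = 6.

6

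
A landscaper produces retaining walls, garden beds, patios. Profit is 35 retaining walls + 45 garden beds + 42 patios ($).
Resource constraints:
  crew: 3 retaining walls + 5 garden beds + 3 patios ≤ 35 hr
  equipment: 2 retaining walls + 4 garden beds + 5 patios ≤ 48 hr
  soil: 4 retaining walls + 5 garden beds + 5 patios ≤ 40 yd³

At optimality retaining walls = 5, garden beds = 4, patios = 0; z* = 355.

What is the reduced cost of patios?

At the optimum: crew uses 35 of 35 (binding); equipment uses 26 of 48 (slack = 22); soil uses 40 of 40 (binding).
Slack constraints have shadow price 0 (complementary slackness).
The binding rows give the dual system: 3·y_crew + 4·y_soil = 35 and 5·y_crew + 5·y_soil = 45.
Solving: y_crew = 1, y_soil = 8.
Reduced cost of patios: c₃ − yᵀa₃ = 42 − (1·3 + 8·5) = 42 − 43 = -1.

-1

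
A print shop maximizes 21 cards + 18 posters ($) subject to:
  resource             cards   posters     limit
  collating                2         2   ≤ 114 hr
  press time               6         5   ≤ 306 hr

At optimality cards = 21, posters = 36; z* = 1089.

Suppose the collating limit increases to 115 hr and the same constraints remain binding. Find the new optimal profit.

Both collating and press time are binding at x*.
From A_Bᵀ y = c: 2·y_collating + 6·y_press time = 21; 2·y_collating + 5·y_press time = 18.
Solving: y_collating = 1.5, y_press time = 3.
Δz = y_collating·Δb = 1.5 × (1) = 1.5, so new z* = 1089 + 1.5 = 1090.5.

1090.5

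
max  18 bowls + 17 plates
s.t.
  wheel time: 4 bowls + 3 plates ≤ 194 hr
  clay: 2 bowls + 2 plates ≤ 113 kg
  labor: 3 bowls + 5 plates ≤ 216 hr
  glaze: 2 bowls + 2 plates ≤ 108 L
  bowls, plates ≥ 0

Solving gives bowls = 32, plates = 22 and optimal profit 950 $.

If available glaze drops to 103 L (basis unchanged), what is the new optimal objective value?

915

Check each constraint at x*: wheel time 194/194 (tight); clay 108/113 (slack 5); labor 206/216 (slack 10); glaze 108/108 (tight).
By complementary slackness, y = 0 for the non-binding constraints.
The binding rows give the dual system: 4·y_wheel time + 2·y_glaze = 18 and 3·y_wheel time + 2·y_glaze = 17.
Solving: y_wheel time = 1, y_glaze = 7.
Δz = y_glaze·Δb = 7 × (-5) = -35, so new z* = 950 − 35 = 915.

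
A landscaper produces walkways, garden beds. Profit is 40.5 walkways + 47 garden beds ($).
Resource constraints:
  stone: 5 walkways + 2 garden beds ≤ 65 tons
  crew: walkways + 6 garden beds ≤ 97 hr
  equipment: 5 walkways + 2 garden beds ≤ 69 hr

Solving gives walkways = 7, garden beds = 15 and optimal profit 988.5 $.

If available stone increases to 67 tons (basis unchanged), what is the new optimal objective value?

1002.5

Check each constraint at x*: stone 65/65 (tight); crew 97/97 (tight); equipment 65/69 (slack 4).
By complementary slackness, y = 0 for the non-binding constraint.
The binding rows give the dual system: 5·y_stone + 1·y_crew = 40.5 and 2·y_stone + 6·y_crew = 47.
Solving: y_stone = 7, y_crew = 5.5.
Δz = y_stone·Δb = 7 × (2) = 14, so new z* = 988.5 + 14 = 1002.5.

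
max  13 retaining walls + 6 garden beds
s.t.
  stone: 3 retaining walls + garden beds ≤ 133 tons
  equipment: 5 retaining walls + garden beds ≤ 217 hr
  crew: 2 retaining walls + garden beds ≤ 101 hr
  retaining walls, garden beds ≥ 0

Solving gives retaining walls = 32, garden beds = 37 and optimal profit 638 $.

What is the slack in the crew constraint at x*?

0

crew used = 2·32 + 1·37 = 101; slack = 101 − 101 = 0.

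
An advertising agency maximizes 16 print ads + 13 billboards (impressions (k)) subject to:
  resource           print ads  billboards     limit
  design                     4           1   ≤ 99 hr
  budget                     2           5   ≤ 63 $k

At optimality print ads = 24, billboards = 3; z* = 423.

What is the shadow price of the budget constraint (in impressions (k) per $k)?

2

Check each constraint at x*: design 99/99 (tight); budget 63/63 (tight).
Dual feasibility on the basic columns requires 4·y_design + 2·y_budget = 16, 1·y_design + 5·y_budget = 13.
→ y_design = 3 and y_budget = 2.
Shadow price of budget = 2.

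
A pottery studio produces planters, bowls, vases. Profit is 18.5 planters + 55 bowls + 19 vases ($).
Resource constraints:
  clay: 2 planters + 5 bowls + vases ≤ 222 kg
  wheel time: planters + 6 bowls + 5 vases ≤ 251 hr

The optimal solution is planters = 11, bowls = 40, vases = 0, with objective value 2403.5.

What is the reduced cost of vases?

-1.5

Both clay and wheel time are binding at x*.
The binding rows give the dual system: 2·y_clay + 1·y_wheel time = 18.5 and 5·y_clay + 6·y_wheel time = 55.
Solving: y_clay = 8, y_wheel time = 2.5.
Reduced cost of vases: c₃ − yᵀa₃ = 19 − (8·1 + 2.5·5) = 19 − 20.5 = -1.5.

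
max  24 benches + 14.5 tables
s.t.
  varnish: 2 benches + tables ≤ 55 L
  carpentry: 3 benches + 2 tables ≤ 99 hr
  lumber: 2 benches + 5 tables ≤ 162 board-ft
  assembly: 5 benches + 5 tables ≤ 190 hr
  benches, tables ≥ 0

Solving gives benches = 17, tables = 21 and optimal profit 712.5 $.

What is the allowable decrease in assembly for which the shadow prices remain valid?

Binding constraints: varnish, assembly. The basis is B = [[2,1],[5,5]] with det 5.
Per unit decrease in assembly, x* moves by d = (0.2, -0.4).
The basis stays optimal until tables reaches 0; allowable decrease = 52.5 hr.

52.5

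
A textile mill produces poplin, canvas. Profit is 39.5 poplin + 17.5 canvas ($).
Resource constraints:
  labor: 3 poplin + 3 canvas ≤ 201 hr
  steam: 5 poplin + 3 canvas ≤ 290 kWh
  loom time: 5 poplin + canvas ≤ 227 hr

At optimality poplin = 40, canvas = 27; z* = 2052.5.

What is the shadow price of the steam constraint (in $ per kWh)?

0

At the optimum: labor uses 201 of 201 (binding); steam uses 281 of 290 (slack = 9); loom time uses 227 of 227 (binding).
Since steam is not tight, its dual is 0.
Dual feasibility on the basic columns requires 3·y_labor + 5·y_loom time = 39.5, 3·y_labor + 1·y_loom time = 17.5.
→ y_labor = 4 and y_loom time = 5.5.
Shadow price of steam = 0.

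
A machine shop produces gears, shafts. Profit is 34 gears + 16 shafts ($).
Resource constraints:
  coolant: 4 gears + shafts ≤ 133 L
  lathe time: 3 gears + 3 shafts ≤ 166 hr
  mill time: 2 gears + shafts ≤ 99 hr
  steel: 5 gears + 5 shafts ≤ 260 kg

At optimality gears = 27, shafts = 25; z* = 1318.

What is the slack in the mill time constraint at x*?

20

mill time used = 2·27 + 1·25 = 79; slack = 99 − 79 = 20.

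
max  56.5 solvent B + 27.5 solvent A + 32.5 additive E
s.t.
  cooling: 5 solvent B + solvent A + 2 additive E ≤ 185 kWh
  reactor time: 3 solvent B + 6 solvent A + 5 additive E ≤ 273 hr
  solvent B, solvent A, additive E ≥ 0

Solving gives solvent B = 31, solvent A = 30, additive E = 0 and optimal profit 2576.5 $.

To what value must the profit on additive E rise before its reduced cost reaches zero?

At the optimum: cooling uses 185 of 185 (binding); reactor time uses 273 of 273 (binding).
The binding rows give the dual system: 5·y_cooling + 3·y_reactor time = 56.5 and 1·y_cooling + 6·y_reactor time = 27.5.
This yields shadow prices y_cooling = 9.5, y_reactor time = 3.
additive E enters the basis when its profit ≥ yᵀa₃ = 9.5·2 + 3·5 = 34.

34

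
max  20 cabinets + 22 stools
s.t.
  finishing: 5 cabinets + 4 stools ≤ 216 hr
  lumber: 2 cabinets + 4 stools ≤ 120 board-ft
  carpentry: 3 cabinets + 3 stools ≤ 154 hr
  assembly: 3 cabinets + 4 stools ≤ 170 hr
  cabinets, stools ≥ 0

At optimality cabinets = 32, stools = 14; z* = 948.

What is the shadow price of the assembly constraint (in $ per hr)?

0

Check each constraint at x*: finishing 216/216 (tight); lumber 120/120 (tight); carpentry 138/154 (slack 16); assembly 152/170 (slack 18).
Slack constraints have shadow price 0 (complementary slackness).
Dual feasibility on the basic columns requires 5·y_finishing + 2·y_lumber = 20, 4·y_finishing + 4·y_lumber = 22.
→ y_finishing = 3 and y_lumber = 2.5.
Shadow price of assembly = 0.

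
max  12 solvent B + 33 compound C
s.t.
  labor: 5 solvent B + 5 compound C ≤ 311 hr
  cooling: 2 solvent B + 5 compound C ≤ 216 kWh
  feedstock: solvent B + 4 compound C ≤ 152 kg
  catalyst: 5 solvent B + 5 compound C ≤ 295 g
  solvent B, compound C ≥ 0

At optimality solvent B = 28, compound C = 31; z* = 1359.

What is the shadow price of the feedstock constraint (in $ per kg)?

At the optimum: labor uses 295 of 311 (slack = 16); cooling uses 211 of 216 (slack = 5); feedstock uses 152 of 152 (binding); catalyst uses 295 of 295 (binding).
Slack constraints have shadow price 0 (complementary slackness).
From A_Bᵀ y = c: 1·y_feedstock + 5·y_catalyst = 12; 4·y_feedstock + 5·y_catalyst = 33.
Solving: y_feedstock = 7, y_catalyst = 1.
Shadow price of feedstock = 7.

7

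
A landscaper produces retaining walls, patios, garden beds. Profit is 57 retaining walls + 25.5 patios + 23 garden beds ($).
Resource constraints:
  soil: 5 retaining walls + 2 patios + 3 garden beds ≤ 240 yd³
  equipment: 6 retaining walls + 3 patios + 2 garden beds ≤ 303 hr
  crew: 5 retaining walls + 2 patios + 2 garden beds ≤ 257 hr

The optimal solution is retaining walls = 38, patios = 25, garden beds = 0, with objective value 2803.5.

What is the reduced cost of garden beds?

-4

At the optimum: soil uses 240 of 240 (binding); equipment uses 303 of 303 (binding); crew uses 240 of 257 (slack = 17).
Since crew is not tight, its dual is 0.
The binding rows give the dual system: 5·y_soil + 6·y_equipment = 57 and 2·y_soil + 3·y_equipment = 25.5.
→ y_soil = 6 and y_equipment = 4.5.
Reduced cost of garden beds: c₃ − yᵀa₃ = 23 − (6·3 + 4.5·2) = 23 − 27 = -4.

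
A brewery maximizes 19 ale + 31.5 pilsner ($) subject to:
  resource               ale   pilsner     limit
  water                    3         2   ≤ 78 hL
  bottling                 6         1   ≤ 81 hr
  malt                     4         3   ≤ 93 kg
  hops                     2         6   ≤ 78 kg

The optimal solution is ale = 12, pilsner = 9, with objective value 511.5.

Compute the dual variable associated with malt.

0

Binding: bottling and hops. Non-binding: water (24 unused), malt (18 unused).
Since water, malt are not tight, their duals are 0.
The binding rows give the dual system: 6·y_bottling + 2·y_hops = 19 and 1·y_bottling + 6·y_hops = 31.5.
Solving: y_bottling = 1.5, y_hops = 5.
Shadow price of malt = 0.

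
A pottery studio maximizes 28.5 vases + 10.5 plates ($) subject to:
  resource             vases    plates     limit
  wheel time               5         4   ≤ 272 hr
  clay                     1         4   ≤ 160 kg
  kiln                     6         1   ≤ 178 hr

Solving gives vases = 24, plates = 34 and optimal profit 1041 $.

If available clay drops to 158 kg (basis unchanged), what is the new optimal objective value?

Check each constraint at x*: wheel time 256/272 (slack 16); clay 160/160 (tight); kiln 178/178 (tight).
Slack constraints have shadow price 0 (complementary slackness).
Dual feasibility on the basic columns requires 1·y_clay + 6·y_kiln = 28.5, 4·y_clay + 1·y_kiln = 10.5.
This yields shadow prices y_clay = 1.5, y_kiln = 4.5.
Δz = y_clay·Δb = 1.5 × (-2) = -3, so new z* = 1041 − 3 = 1038.

1038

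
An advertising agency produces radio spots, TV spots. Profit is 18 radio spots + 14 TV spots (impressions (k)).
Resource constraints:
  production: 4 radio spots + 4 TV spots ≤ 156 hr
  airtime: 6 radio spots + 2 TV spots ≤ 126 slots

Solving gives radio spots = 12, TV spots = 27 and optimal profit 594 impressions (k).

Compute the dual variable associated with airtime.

1

At the optimum: production uses 156 of 156 (binding); airtime uses 126 of 126 (binding).
From A_Bᵀ y = c: 4·y_production + 6·y_airtime = 18; 4·y_production + 2·y_airtime = 14.
→ y_production = 3 and y_airtime = 1.
Shadow price of airtime = 1.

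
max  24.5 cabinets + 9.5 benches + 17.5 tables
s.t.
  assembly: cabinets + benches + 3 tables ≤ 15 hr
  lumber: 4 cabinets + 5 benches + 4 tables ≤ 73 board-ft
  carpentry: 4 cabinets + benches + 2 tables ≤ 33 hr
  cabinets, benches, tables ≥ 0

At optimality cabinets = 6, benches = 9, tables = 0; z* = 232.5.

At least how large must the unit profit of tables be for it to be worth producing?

23.5

Check each constraint at x*: assembly 15/15 (tight); lumber 69/73 (slack 4); carpentry 33/33 (tight).
Since lumber is not tight, its dual is 0.
From A_Bᵀ y = c: 1·y_assembly + 4·y_carpentry = 24.5; 1·y_assembly + 1·y_carpentry = 9.5.
→ y_assembly = 4.5 and y_carpentry = 5.
tables enters the basis when its profit ≥ yᵀa₃ = 4.5·3 + 5·2 = 23.5.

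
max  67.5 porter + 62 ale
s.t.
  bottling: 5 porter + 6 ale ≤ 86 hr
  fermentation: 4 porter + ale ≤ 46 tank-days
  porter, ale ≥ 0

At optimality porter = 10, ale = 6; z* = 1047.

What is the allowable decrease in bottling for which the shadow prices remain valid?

28.5

Binding constraints: bottling, fermentation. The basis is B = [[5,6],[4,1]] with det -19.
Per unit decrease in bottling, x* moves by d = (0.0526, -0.2105).
The basis stays optimal until ale reaches 0; allowable decrease = 28.5 hr.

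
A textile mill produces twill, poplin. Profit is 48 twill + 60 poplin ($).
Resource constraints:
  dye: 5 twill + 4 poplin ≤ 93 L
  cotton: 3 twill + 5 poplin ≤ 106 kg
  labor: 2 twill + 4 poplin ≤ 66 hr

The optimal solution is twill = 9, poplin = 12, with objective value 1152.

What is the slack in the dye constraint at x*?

0

dye used = 5·9 + 4·12 = 93; slack = 93 − 93 = 0.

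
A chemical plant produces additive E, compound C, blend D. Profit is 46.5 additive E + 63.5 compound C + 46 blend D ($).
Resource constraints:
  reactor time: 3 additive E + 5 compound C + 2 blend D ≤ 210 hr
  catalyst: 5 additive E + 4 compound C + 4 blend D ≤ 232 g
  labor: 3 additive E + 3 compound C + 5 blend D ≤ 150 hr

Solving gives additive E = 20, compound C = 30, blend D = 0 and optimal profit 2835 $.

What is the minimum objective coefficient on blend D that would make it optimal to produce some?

Check each constraint at x*: reactor time 210/210 (tight); catalyst 220/232 (slack 12); labor 150/150 (tight).
By complementary slackness, y = 0 for the non-binding constraint.
Dual feasibility on the basic columns requires 3·y_reactor time + 3·y_labor = 46.5, 5·y_reactor time + 3·y_labor = 63.5.
→ y_reactor time = 8.5 and y_labor = 7.
blend D enters the basis when its profit ≥ yᵀa₃ = 8.5·2 + 7·5 = 52.

52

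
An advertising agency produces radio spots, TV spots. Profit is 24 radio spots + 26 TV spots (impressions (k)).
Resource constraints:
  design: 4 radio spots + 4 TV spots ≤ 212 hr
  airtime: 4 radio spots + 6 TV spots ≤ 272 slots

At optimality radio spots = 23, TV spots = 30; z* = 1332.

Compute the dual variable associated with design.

5

Check each constraint at x*: design 212/212 (tight); airtime 272/272 (tight).
The binding rows give the dual system: 4·y_design + 4·y_airtime = 24 and 4·y_design + 6·y_airtime = 26.
→ y_design = 5 and y_airtime = 1.
Shadow price of design = 5.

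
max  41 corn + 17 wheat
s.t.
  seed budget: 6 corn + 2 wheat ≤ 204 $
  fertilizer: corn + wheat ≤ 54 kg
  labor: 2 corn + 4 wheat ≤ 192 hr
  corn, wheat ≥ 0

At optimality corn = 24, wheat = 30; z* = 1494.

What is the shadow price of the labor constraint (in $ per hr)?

0

At the optimum: seed budget uses 204 of 204 (binding); fertilizer uses 54 of 54 (binding); labor uses 168 of 192 (slack = 24).
Since labor is not tight, its dual is 0.
From A_Bᵀ y = c: 6·y_seed budget + 1·y_fertilizer = 41; 2·y_seed budget + 1·y_fertilizer = 17.
→ y_seed budget = 6 and y_fertilizer = 5.
Shadow price of labor = 0.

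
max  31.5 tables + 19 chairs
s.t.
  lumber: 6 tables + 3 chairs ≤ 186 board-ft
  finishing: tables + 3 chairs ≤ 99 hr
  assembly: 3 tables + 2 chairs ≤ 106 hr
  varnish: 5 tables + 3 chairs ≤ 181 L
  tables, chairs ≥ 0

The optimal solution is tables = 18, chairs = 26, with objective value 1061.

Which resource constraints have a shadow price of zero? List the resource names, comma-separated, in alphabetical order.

finishing, varnish

lumber: 186/186 (binding)
finishing: 96/99 (slack 3)
assembly: 106/106 (binding)
varnish: 168/181 (slack 13)
By complementary slackness, a constraint with positive slack has shadow price 0 → finishing, varnish.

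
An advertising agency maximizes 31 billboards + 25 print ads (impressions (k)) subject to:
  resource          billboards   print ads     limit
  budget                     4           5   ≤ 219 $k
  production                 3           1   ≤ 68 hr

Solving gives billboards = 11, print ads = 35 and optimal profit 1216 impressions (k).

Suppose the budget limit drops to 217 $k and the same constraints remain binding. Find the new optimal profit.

1208

Both budget and production are binding at x*.
From A_Bᵀ y = c: 4·y_budget + 3·y_production = 31; 5·y_budget + 1·y_production = 25.
This yields shadow prices y_budget = 4, y_production = 5.
Δz = y_budget·Δb = 4 × (-2) = -8, so new z* = 1216 − 8 = 1208.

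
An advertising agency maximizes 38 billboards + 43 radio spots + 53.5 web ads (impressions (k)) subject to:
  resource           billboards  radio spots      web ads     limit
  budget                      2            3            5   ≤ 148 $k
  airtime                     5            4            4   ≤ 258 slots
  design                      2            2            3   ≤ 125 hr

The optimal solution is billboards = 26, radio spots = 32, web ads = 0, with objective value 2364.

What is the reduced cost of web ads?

Check each constraint at x*: budget 148/148 (tight); airtime 258/258 (tight); design 116/125 (slack 9).
By complementary slackness, y = 0 for the non-binding constraint.
From A_Bᵀ y = c: 2·y_budget + 5·y_airtime = 38; 3·y_budget + 4·y_airtime = 43.
Solving: y_budget = 9, y_airtime = 4.
Reduced cost of web ads: c₃ − yᵀa₃ = 53.5 − (9·5 + 4·4) = 53.5 − 61 = -7.5.

-7.5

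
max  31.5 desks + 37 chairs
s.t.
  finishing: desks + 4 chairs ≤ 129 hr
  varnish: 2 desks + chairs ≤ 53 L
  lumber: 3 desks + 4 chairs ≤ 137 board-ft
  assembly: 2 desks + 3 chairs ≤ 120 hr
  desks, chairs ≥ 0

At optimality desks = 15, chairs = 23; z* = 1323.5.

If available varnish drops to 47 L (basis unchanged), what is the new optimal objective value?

1305.5

Check each constraint at x*: finishing 107/129 (slack 22); varnish 53/53 (tight); lumber 137/137 (tight); assembly 99/120 (slack 21).
Since finishing, assembly are not tight, their duals are 0.
Dual feasibility on the basic columns requires 2·y_varnish + 3·y_lumber = 31.5, 1·y_varnish + 4·y_lumber = 37.
This yields shadow prices y_varnish = 3, y_lumber = 8.5.
Δz = y_varnish·Δb = 3 × (-6) = -18, so new z* = 1323.5 − 18 = 1305.5.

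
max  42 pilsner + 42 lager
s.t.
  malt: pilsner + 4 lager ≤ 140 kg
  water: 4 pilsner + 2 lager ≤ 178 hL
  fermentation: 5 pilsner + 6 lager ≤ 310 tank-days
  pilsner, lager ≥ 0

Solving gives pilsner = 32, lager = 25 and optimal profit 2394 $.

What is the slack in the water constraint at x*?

0

water used = 4·32 + 2·25 = 178; slack = 178 − 178 = 0.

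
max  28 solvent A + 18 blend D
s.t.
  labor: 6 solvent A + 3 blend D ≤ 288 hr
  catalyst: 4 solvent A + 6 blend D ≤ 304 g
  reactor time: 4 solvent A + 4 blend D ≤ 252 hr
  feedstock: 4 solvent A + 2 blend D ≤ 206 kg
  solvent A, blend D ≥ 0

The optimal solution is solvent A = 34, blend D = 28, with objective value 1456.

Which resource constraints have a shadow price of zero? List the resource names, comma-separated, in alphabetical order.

feedstock, reactor time

labor: 288/288 (binding)
catalyst: 304/304 (binding)
reactor time: 248/252 (slack 4)
feedstock: 192/206 (slack 14)
By complementary slackness, a constraint with positive slack has shadow price 0 → feedstock, reactor time.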